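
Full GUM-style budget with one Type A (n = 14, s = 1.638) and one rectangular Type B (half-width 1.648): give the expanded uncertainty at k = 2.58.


u_A = s / sqrt(n) = 1.638 / sqrt(14) = 0.43777391
u_B = half_width / sqrt(3) = 1.648 / sqrt(3) = 0.95147324
uc = sqrt(u_A^2 + u_B^2) = sqrt(0.43777391^2 + 0.95147324^2) = 1.0473525
U = k * uc = 2.58 * 1.0473525
U = 2.7022

2.7022


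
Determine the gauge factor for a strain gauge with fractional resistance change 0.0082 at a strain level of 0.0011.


GF = (dR/R) / epsilon
= 0.0082 / 0.0011
= 7.4545

7.4545


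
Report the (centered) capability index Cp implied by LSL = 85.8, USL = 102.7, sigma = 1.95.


Cp = (USL - LSL) / (6 * sigma)
= (102.7 - 85.8) / (6 * 1.95)
= 16.9000 / 11.7000
= 1.4444

1.4444


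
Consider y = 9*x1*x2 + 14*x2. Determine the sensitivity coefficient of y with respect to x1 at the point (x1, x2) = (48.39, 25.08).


y = 9*x1*x2 + 14*x2
dy/dx1 = 9*x2
Evaluate at x2 = 25.08: c1 = 9 * 25.08
c1 = 225.7200

225.7200


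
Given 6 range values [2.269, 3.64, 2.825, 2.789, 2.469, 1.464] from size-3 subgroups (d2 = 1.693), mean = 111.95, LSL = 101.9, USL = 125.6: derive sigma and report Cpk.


R_bar = (2.269 + 3.64 + 2.825 + 2.789 + 2.469 + 1.464) / 6 = 2.576
sigma = R_bar / d2 = 2.576 / 1.693 = 1.5215594
Cp = (USL - LSL)/(6*sigma) = (125.6 - 101.9)/(6*1.5215594) = 2.5960
Cpu = (125.6 - 111.95)/(3*1.5215594) = 2.9904
Cpl = (111.95 - 101.9)/(3*1.5215594) = 2.2017
Cpk = min(Cpu, Cpl) = 2.2017

2.2017


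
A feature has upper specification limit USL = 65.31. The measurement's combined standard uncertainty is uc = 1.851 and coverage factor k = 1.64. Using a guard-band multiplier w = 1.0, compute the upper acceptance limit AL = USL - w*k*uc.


U = k * uc = 1.64 * 1.851 = 3.03564
guard band g = w * U = 1.0 * 3.03564 = 3.03564
AL = USL - g = 65.31 - 3.03564
AL = 62.2744

62.2744


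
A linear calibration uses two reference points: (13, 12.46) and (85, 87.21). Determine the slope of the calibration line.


slope = (y2 - y1) / (x2 - x1)
= (87.21 - 12.46) / (85 - 13)
= 74.7500 / 72
= 1.0382

1.0382


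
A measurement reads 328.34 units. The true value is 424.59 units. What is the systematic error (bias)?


Systematic error = measured - true
= 328.34 - 424.59
= -96.2500

-96.2500


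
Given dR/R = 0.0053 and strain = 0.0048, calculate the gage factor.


GF = (dR/R) / epsilon
= 0.0053 / 0.0048
= 1.1042

1.1042


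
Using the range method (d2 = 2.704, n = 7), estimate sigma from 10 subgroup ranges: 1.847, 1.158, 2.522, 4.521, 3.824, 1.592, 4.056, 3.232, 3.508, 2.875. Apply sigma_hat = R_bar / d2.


R_bar = (1.847 + 1.158 + 2.522 + 4.521 + 3.824 + 1.592 + 4.056 + 3.232 + 3.508 + 2.875) / 10
R_bar = 29.135 / 10 = 2.9135
sigma_hat = R_bar / d2 = 2.9135 / 2.704 = 1.0775

1.0775


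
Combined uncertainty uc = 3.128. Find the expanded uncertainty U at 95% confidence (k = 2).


U = k * uc
U = 2 * 3.128
U = 6.2560

6.2560


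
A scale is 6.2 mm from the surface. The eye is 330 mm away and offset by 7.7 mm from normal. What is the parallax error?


error = h * offset / d
= 6.2 * 7.7 / 330
= 0.1447

0.1447


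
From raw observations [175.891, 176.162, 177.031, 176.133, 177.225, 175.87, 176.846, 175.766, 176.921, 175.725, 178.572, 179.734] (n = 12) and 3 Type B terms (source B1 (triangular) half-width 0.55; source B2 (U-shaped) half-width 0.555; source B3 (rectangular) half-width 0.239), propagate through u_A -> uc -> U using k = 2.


mean = (175.891 + 176.162 + 177.031 + 176.133 + 177.225 + 175.87 + 176.846 + 175.766 + 176.921 + 175.725 + 178.572 + 179.734) / 12 = 176.823
s = sqrt(sum((x - mean)^2)/(n-1)) = 1.2343799
u_A = s / sqrt(n) = 1.2343799 / sqrt(12) = 0.35633478
u_B1 = 0.55 / sqrt(6) = 0.22453656
u_B2 = 0.555 / sqrt(2) = 0.39244426
u_B3 = 0.239 / sqrt(3) = 0.13798671
uc = sqrt(0.35633478^2 + 0.22453656^2 + 0.39244426^2 + 0.13798671^2) = 0.59198308
U = k * uc = 2 * 0.59198308
U = 1.1840

1.1840


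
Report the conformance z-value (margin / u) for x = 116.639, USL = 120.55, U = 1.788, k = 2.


u = U / k = 1.788 / 2 = 0.894
margin = |USL - x| = |120.55 - 116.639| = 3.911
z = margin / u = 3.911 / 0.894
z = 4.3747

4.3747


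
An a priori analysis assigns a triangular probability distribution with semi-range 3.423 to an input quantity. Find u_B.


u_B = half_width / sqrt(6)
u_B = 3.423 / 2.4494897
u_B = 1.3974

1.3974


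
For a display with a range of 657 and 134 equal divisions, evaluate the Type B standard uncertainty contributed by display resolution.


resolution = range / divisions
resolution = 657 / 134 = 4.9029851
u_res = resolution / (2*sqrt(3))
u_res = 4.9029851 / 3.4641016
u_res = 1.4154

1.4154


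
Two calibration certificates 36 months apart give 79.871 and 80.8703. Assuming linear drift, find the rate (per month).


rate = (v2 - v1) / months
= (80.8703 - 79.871) / 36
= 0.9993 / 36
= 0.0278

0.0278


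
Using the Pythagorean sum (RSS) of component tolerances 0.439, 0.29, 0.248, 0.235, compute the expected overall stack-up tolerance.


RSS = sqrt(0.439^2 + 0.29^2 + 0.248^2 + 0.235^2)
= sqrt(0.39355)
= 0.6273

0.6273


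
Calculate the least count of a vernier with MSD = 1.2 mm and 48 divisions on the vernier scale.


LC = MSD / n_div
= 1.2 / 48
= 0.0250

0.0250


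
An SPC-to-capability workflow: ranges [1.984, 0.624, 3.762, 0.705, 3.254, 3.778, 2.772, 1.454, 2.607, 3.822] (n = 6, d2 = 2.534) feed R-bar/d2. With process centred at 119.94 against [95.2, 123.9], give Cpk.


R_bar = (1.984 + 0.624 + 3.762 + 0.705 + 3.254 + 3.778 + 2.772 + 1.454 + 2.607 + 3.822) / 10 = 2.4762
sigma = R_bar / d2 = 2.4762 / 2.534 = 0.97719021
Cp = (USL - LSL)/(6*sigma) = (123.9 - 95.2)/(6*0.97719021) = 4.8950
Cpu = (123.9 - 119.94)/(3*0.97719021) = 1.3508
Cpl = (119.94 - 95.2)/(3*0.97719021) = 8.4392
Cpk = min(Cpu, Cpl) = 1.3508

1.3508


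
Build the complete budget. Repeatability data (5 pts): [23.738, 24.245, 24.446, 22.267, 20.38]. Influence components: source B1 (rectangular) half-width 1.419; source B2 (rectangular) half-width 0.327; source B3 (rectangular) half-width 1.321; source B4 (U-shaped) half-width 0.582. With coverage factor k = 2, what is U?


mean = (23.738 + 24.245 + 24.446 + 22.267 + 20.38) / 5 = 23.0152
s = sqrt(sum((x - mean)^2)/(n-1)) = 1.7019194
u_A = s / sqrt(n) = 1.7019194 / sqrt(5) = 0.76112149
u_B1 = 1.419 / sqrt(3) = 0.81926003
u_B2 = 0.327 / sqrt(3) = 0.18879354
u_B3 = 1.321 / sqrt(3) = 0.76267971
u_B4 = 0.582 / sqrt(2) = 0.41153615
uc = sqrt(0.76112149^2 + 0.81926003^2 + 0.18879354^2 + 0.76267971^2 + 0.41153615^2) = 1.4272975
U = k * uc = 2 * 1.4272975
U = 2.8546

2.8546


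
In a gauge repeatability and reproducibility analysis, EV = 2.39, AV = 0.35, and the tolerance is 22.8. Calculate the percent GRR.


GRR = sqrt(EV^2 + AV^2) = sqrt(2.39^2 + 0.35^2) = 2.4154917
%GRR = GRR / tol * 100 = 2.4154917 / 22.8 * 100
%GRR = 10.5943

10.5943


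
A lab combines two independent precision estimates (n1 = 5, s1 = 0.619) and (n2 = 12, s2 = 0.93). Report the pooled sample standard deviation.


s_p = sqrt(((n1-1)*s1^2 + (n2-1)*s2^2) / (n1+n2-2))
numerator = (5-1)*0.619^2 + (12-1)*0.93^2 = 1.532644 + 9.5139 = 11.046544
denominator = 5 + 12 - 2 = 15
s_p^2 = 11.046544 / 15 = 0.73643627
s_p = sqrt(0.73643627) = 0.8582

0.8582


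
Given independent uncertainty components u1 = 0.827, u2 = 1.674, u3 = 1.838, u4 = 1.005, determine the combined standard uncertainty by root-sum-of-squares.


uc = sqrt(0.827^2 + 1.674^2 + 1.838^2 + 1.005^2)
uc = sqrt(7.874474)
uc = 2.8061

2.8061


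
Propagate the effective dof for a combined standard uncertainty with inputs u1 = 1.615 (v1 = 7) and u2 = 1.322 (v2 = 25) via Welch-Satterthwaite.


uc = sqrt(u1^2 + u2^2) = sqrt(1.615^2 + 1.322^2) = 2.0870815
v_eff = uc^4 / (u1^4/v1 + u2^4/v2)
= 2.0870815^4 / (1.615^4/7 + 1.322^4/25)
= 18.973945 / 1.0940099
v_eff = 17.3435

17.3435


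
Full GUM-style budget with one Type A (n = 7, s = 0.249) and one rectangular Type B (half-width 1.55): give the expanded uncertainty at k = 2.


u_A = s / sqrt(n) = 0.249 / sqrt(7) = 0.094113154
u_B = half_width / sqrt(3) = 1.55 / sqrt(3) = 0.89489292
uc = sqrt(u_A^2 + u_B^2) = sqrt(0.094113154^2 + 0.89489292^2) = 0.89982811
U = k * uc = 2 * 0.89982811
U = 1.7997

1.7997


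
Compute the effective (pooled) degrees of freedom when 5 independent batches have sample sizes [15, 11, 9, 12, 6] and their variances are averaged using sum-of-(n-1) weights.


nu = sum_i (n_i - 1)
nu = ((15 - 1) + (11 - 1) + (9 - 1) + (12 - 1) + (6 - 1))
nu = 14 + 10 + 8 + 11 + 5
nu = 48

48


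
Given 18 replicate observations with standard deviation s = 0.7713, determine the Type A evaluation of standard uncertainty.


u_A = s / sqrt(n)
u_A = 0.7713 / sqrt(18)
u_A = 0.7713 / 4.2426407
u_A = 0.1818

0.1818


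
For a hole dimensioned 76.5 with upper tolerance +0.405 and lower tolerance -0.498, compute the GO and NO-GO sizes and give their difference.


GO = nominal - lower_tol (smallest hole = maximum material condition)
GO = 76.5 - 0.498 = 76.002
NO-GO = nominal + upper_tol (largest hole = least material condition)
NO-GO = 76.5 + 0.405 = 76.905
spread = NO-GO - GO = 76.905 - 76.002 = 0.9030

0.9030


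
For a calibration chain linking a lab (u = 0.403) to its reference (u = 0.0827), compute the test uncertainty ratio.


TUR = u_lab / u_ref
= 0.403 / 0.0827
= 4.8730

4.8730


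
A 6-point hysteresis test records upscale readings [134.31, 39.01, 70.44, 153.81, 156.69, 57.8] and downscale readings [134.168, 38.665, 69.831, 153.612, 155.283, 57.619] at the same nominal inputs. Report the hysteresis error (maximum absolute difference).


|134.31 - 134.168| = 0.1420
|39.01 - 38.665| = 0.3450
|70.44 - 69.831| = 0.6090
|153.81 - 153.612| = 0.1980
|156.69 - 155.283| = 1.4070
|57.8 - 57.619| = 0.1810
hysteresis = max(diffs) = 1.4070

1.4070


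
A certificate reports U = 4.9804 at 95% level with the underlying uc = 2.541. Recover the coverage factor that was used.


k = U / uc
k = 4.9804 / 2.541
k = 1.96

1.96


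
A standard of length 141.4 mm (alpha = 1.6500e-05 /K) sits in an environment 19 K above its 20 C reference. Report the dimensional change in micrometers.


dL = L * alpha * dT
= 141.4 * 1.6500e-05 * 19
= 0.0443289 mm
dL_um = 0.0443289 * 1000 = 44.3289 um

44.3289


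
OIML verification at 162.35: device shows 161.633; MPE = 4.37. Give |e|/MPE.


e = indication - reference = 161.633 - 162.35 = -0.7170
|e| = 0.7170
ratio = |e| / MPE = 0.7170 / 4.37
ratio = 0.1641

0.1641


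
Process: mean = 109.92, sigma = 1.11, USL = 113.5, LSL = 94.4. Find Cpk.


Cpu = (USL - mean) / (3*sigma) = (113.5 - 109.92) / (3*1.11) = 1.0751
Cpl = (mean - LSL) / (3*sigma) = (109.92 - 94.4) / (3*1.11) = 4.6607
Cpk = min(Cpu, Cpl) = 1.0751

1.0751


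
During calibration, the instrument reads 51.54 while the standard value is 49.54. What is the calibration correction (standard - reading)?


Correction = standard - reading
= 49.54 - 51.54
= -2.0000

-2.0000


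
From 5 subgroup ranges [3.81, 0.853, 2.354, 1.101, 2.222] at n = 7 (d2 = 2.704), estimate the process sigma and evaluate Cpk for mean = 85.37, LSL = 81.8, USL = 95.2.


R_bar = (3.81 + 0.853 + 2.354 + 1.101 + 2.222) / 5 = 2.068
sigma = R_bar / d2 = 2.068 / 2.704 = 0.7647929
Cp = (USL - LSL)/(6*sigma) = (95.2 - 81.8)/(6*0.7647929) = 2.9202
Cpu = (95.2 - 85.37)/(3*0.7647929) = 4.2844
Cpl = (85.37 - 81.8)/(3*0.7647929) = 1.5560
Cpk = min(Cpu, Cpl) = 1.5560

1.5560


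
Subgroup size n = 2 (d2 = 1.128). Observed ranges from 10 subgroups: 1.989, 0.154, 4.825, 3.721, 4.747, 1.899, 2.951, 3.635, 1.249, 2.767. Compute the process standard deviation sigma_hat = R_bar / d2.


R_bar = (1.989 + 0.154 + 4.825 + 3.721 + 4.747 + 1.899 + 2.951 + 3.635 + 1.249 + 2.767) / 10
R_bar = 27.937 / 10 = 2.7937
sigma_hat = R_bar / d2 = 2.7937 / 1.128 = 2.4767

2.4767


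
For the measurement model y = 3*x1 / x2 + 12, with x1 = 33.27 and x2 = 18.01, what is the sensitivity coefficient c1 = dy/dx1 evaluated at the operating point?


y = 3*x1 / x2 + 12
dy/dx1 = 3/x2
Evaluate at x2 = 18.01: c1 = 3 / 18.01
c1 = 0.1666

0.1666


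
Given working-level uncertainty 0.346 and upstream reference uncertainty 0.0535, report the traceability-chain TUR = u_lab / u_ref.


TUR = u_lab / u_ref
= 0.346 / 0.0535
= 6.4673

6.4673


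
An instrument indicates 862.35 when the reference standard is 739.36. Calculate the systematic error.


Systematic error = measured - true
= 862.35 - 739.36
= 122.9900

122.9900


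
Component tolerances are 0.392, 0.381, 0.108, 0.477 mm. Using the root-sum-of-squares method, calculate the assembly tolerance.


RSS = sqrt(0.392^2 + 0.381^2 + 0.108^2 + 0.477^2)
= sqrt(0.538018)
= 0.7335

0.7335


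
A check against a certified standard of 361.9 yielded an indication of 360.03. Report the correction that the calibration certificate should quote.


Correction = standard - reading
= 361.9 - 360.03
= 1.8700

1.8700


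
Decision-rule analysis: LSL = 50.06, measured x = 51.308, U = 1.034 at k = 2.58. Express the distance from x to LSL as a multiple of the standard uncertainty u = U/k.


u = U / k = 1.034 / 2.58 = 0.40077519
margin = |LSL - x| = |50.06 - 51.308| = 1.248
z = margin / u = 1.248 / 0.40077519
z = 3.1140

3.1140


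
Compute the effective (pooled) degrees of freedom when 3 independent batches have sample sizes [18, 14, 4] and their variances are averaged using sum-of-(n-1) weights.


nu = sum_i (n_i - 1)
nu = ((18 - 1) + (14 - 1) + (4 - 1))
nu = 17 + 13 + 3
nu = 33

33


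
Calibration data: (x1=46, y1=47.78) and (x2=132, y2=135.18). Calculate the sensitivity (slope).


slope = (y2 - y1) / (x2 - x1)
= (135.18 - 47.78) / (132 - 46)
= 87.4000 / 86
= 1.0163

1.0163


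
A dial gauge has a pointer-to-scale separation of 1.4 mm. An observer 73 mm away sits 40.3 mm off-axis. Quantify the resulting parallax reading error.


error = h * offset / d
= 1.4 * 40.3 / 73
= 0.7729

0.7729


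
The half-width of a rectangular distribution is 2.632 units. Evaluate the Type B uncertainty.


u_B = half_width / sqrt(3)
u_B = 2.632 / 1.7320508
u_B = 1.5196

1.5196


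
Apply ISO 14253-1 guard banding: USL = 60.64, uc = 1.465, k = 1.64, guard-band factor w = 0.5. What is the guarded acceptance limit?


U = k * uc = 1.64 * 1.465 = 2.4026
guard band g = w * U = 0.5 * 2.4026 = 1.2013
AL = USL - g = 60.64 - 1.2013
AL = 59.4387

59.4387


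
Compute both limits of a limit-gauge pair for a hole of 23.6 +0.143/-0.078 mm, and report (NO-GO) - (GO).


GO = nominal - lower_tol (smallest hole = maximum material condition)
GO = 23.6 - 0.078 = 23.522
NO-GO = nominal + upper_tol (largest hole = least material condition)
NO-GO = 23.6 + 0.143 = 23.743
spread = NO-GO - GO = 23.743 - 23.522 = 0.2210

0.2210


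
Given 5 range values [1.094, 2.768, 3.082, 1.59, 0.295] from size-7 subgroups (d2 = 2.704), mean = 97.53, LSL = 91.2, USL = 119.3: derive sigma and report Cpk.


R_bar = (1.094 + 2.768 + 3.082 + 1.59 + 0.295) / 5 = 1.7658
sigma = R_bar / d2 = 1.7658 / 2.704 = 0.65303254
Cp = (USL - LSL)/(6*sigma) = (119.3 - 91.2)/(6*0.65303254) = 7.1717
Cpu = (119.3 - 97.53)/(3*0.65303254) = 11.1123
Cpl = (97.53 - 91.2)/(3*0.65303254) = 3.2311
Cpk = min(Cpu, Cpl) = 3.2311

3.2311


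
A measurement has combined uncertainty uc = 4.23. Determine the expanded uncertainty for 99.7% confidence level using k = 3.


U = k * uc
U = 3 * 4.23
U = 12.6900

12.6900


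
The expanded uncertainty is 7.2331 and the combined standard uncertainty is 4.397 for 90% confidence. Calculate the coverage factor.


k = U / uc
k = 7.2331 / 4.397
k = 1.645

1.645


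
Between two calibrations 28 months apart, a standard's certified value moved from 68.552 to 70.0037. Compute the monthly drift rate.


rate = (v2 - v1) / months
= (70.0037 - 68.552) / 28
= 1.4517 / 28
= 0.0518

0.0518


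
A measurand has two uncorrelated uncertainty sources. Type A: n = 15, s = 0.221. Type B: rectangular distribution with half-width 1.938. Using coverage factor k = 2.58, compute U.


u_A = s / sqrt(n) = 0.221 / sqrt(15) = 0.057061955
u_B = half_width / sqrt(3) = 1.938 / sqrt(3) = 1.1189048
uc = sqrt(u_A^2 + u_B^2) = sqrt(0.057061955^2 + 1.1189048^2) = 1.1203589
U = k * uc = 2.58 * 1.1203589
U = 2.8905

2.8905


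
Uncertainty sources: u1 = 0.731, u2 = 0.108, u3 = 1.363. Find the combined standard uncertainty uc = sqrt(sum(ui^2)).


uc = sqrt(0.731^2 + 0.108^2 + 1.363^2)
uc = sqrt(2.403794)
uc = 1.5504

1.5504


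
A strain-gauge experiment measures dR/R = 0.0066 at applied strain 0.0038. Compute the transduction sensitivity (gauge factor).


GF = (dR/R) / epsilon
= 0.0066 / 0.0038
= 1.7368

1.7368


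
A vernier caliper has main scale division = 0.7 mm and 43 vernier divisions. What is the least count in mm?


LC = MSD / n_div
= 0.7 / 43
= 0.0163

0.0163


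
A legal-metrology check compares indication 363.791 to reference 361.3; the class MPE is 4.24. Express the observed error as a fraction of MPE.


e = indication - reference = 363.791 - 361.3 = 2.4910
|e| = 2.4910
ratio = |e| / MPE = 2.4910 / 4.24
ratio = 0.5875

0.5875


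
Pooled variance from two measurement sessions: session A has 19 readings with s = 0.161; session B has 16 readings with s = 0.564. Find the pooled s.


s_p = sqrt(((n1-1)*s1^2 + (n2-1)*s2^2) / (n1+n2-2))
numerator = (19-1)*0.161^2 + (16-1)*0.564^2 = 0.466578 + 4.77144 = 5.238018
denominator = 19 + 16 - 2 = 33
s_p^2 = 5.238018 / 33 = 0.15872782
s_p = sqrt(0.15872782) = 0.3984

0.3984


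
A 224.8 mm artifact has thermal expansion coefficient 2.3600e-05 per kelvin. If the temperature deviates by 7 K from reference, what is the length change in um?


dL = L * alpha * dT
= 224.8 * 2.3600e-05 * 7
= 0.0371370 mm
dL_um = 0.0371370 * 1000 = 37.1370 um

37.1370


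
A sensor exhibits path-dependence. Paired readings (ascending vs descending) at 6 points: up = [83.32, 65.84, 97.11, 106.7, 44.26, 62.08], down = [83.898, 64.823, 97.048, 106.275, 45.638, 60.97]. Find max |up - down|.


|83.32 - 83.898| = 0.5780
|65.84 - 64.823| = 1.0170
|97.11 - 97.048| = 0.0620
|106.7 - 106.275| = 0.4250
|44.26 - 45.638| = 1.3780
|62.08 - 60.97| = 1.1100
hysteresis = max(diffs) = 1.3780

1.3780


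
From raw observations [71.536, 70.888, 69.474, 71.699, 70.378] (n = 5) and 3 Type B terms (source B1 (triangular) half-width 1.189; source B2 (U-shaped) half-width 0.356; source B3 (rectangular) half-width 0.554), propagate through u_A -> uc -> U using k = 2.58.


mean = (71.536 + 70.888 + 69.474 + 71.699 + 70.378) / 5 = 70.795
s = sqrt(sum((x - mean)^2)/(n-1)) = 0.90745193
u_A = s / sqrt(n) = 0.90745193 / sqrt(5) = 0.40582484
u_B1 = 1.189 / sqrt(6) = 0.48540722
u_B2 = 0.356 / sqrt(2) = 0.25173001
u_B3 = 0.554 / sqrt(3) = 0.31985205
uc = sqrt(0.40582484^2 + 0.48540722^2 + 0.25173001^2 + 0.31985205^2) = 0.75232128
U = k * uc = 2.58 * 0.75232128
U = 1.9410

1.9410


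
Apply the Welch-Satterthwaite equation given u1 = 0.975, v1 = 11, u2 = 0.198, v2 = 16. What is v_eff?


uc = sqrt(u1^2 + u2^2) = sqrt(0.975^2 + 0.198^2) = 0.9949015
v_eff = uc^4 / (u1^4/v1 + u2^4/v2)
= 0.9949015^4 / (0.975^4/11 + 0.198^4/16)
= 0.97976144 / 0.082249504
v_eff = 11.9121

11.9121


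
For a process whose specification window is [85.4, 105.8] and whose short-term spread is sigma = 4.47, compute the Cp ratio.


Cp = (USL - LSL) / (6 * sigma)
= (105.8 - 85.4) / (6 * 4.47)
= 20.4000 / 26.8200
= 0.7606

0.7606


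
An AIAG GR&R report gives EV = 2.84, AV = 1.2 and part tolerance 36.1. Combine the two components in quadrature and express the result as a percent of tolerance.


GRR = sqrt(EV^2 + AV^2) = sqrt(2.84^2 + 1.2^2) = 3.0831153
%GRR = GRR / tol * 100 = 3.0831153 / 36.1 * 100
%GRR = 8.5405

8.5405


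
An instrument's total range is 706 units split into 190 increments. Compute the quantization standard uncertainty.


resolution = range / divisions
resolution = 706 / 190 = 3.7157895
u_res = resolution / (2*sqrt(3))
u_res = 3.7157895 / 3.4641016
u_res = 1.0727

1.0727


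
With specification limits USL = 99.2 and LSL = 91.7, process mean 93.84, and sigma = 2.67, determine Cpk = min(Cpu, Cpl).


Cpu = (USL - mean) / (3*sigma) = (99.2 - 93.84) / (3*2.67) = 0.6692
Cpl = (mean - LSL) / (3*sigma) = (93.84 - 91.7) / (3*2.67) = 0.2672
Cpk = min(Cpu, Cpl) = 0.2672

0.2672


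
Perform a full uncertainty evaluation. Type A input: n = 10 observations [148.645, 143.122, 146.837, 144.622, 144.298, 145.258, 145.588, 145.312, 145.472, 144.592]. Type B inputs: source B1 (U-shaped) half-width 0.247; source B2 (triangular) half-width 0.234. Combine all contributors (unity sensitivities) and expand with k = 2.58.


mean = (148.645 + 143.122 + 146.837 + 144.622 + 144.298 + 145.258 + 145.588 + 145.312 + 145.472 + 144.592) / 10 = 145.3746
s = sqrt(sum((x - mean)^2)/(n-1)) = 1.5025465
u_A = s / sqrt(n) = 1.5025465 / sqrt(10) = 0.47514692
u_B1 = 0.247 / sqrt(2) = 0.17465537
u_B2 = 0.234 / sqrt(6) = 0.0955301
uc = sqrt(0.47514692^2 + 0.17465537^2 + 0.0955301^2) = 0.51516511
U = k * uc = 2.58 * 0.51516511
U = 1.3291

1.3291


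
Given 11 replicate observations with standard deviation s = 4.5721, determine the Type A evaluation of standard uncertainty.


u_A = s / sqrt(n)
u_A = 4.5721 / sqrt(11)
u_A = 4.5721 / 3.3166248
u_A = 1.3785

1.3785


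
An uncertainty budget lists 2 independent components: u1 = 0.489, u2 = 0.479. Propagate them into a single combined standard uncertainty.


uc = sqrt(0.489^2 + 0.479^2)
uc = sqrt(0.468562)
uc = 0.6845

0.6845


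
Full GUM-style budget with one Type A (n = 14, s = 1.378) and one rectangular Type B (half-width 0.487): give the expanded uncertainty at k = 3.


u_A = s / sqrt(n) = 1.378 / sqrt(14) = 0.36828599
u_B = half_width / sqrt(3) = 0.487 / sqrt(3) = 0.28116958
uc = sqrt(u_A^2 + u_B^2) = sqrt(0.36828599^2 + 0.28116958^2) = 0.4633475
U = k * uc = 3 * 0.4633475
U = 1.3900

1.3900


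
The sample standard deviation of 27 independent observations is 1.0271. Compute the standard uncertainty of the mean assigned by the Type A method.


u_A = s / sqrt(n)
u_A = 1.0271 / sqrt(27)
u_A = 1.0271 / 5.1961524
u_A = 0.1977

0.1977


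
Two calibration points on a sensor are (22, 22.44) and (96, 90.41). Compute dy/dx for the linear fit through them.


slope = (y2 - y1) / (x2 - x1)
= (90.41 - 22.44) / (96 - 22)
= 67.9700 / 74
= 0.9185

0.9185


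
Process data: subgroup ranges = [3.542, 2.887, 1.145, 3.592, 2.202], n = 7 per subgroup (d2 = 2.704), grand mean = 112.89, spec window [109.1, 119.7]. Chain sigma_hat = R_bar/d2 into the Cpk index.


R_bar = (3.542 + 2.887 + 1.145 + 3.592 + 2.202) / 5 = 2.6736
sigma = R_bar / d2 = 2.6736 / 2.704 = 0.9887574
Cp = (USL - LSL)/(6*sigma) = (119.7 - 109.1)/(6*0.9887574) = 1.7868
Cpu = (119.7 - 112.89)/(3*0.9887574) = 2.2958
Cpl = (112.89 - 109.1)/(3*0.9887574) = 1.2777
Cpk = min(Cpu, Cpl) = 1.2777

1.2777


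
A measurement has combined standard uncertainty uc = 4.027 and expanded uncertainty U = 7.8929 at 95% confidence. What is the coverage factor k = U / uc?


k = U / uc
k = 7.8929 / 4.027
k = 1.96

1.96


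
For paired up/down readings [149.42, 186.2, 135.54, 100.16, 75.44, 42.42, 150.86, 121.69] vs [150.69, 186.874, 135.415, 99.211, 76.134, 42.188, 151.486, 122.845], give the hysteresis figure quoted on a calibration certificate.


|149.42 - 150.69| = 1.2700
|186.2 - 186.874| = 0.6740
|135.54 - 135.415| = 0.1250
|100.16 - 99.211| = 0.9490
|75.44 - 76.134| = 0.6940
|42.42 - 42.188| = 0.2320
|150.86 - 151.486| = 0.6260
|121.69 - 122.845| = 1.1550
hysteresis = max(diffs) = 1.2700

1.2700


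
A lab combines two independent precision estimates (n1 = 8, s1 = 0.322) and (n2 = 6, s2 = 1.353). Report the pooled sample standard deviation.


s_p = sqrt(((n1-1)*s1^2 + (n2-1)*s2^2) / (n1+n2-2))
numerator = (8-1)*0.322^2 + (6-1)*1.353^2 = 0.725788 + 9.153045 = 9.878833
denominator = 8 + 6 - 2 = 12
s_p^2 = 9.878833 / 12 = 0.82323608
s_p = sqrt(0.82323608) = 0.9073

0.9073


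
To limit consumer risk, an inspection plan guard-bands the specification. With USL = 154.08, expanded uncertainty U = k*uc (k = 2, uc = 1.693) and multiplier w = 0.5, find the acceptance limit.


U = k * uc = 2 * 1.693 = 3.386
guard band g = w * U = 0.5 * 3.386 = 1.693
AL = USL - g = 154.08 - 1.693
AL = 152.3870

152.3870


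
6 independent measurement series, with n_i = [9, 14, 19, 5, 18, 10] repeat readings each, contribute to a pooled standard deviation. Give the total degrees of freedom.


nu = sum_i (n_i - 1)
nu = ((9 - 1) + (14 - 1) + (19 - 1) + (5 - 1) + (18 - 1) + (10 - 1))
nu = 8 + 13 + 18 + 4 + 17 + 9
nu = 69

69


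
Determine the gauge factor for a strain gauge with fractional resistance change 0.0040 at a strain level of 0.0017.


GF = (dR/R) / epsilon
= 0.0040 / 0.0017
= 2.3529

2.3529


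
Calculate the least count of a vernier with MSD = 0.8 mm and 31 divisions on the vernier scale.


LC = MSD / n_div
= 0.8 / 31
= 0.0258

0.0258


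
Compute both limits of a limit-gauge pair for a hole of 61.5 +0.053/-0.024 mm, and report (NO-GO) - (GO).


GO = nominal - lower_tol (smallest hole = maximum material condition)
GO = 61.5 - 0.024 = 61.476
NO-GO = nominal + upper_tol (largest hole = least material condition)
NO-GO = 61.5 + 0.053 = 61.553
spread = NO-GO - GO = 61.553 - 61.476 = 0.0770

0.0770


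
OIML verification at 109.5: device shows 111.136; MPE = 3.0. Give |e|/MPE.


e = indication - reference = 111.136 - 109.5 = 1.6360
|e| = 1.6360
ratio = |e| / MPE = 1.6360 / 3.0
ratio = 0.5453

0.5453


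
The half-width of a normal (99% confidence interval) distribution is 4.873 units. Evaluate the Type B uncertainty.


u_B = half_width / 2.576
u_B = 4.873 / 2.576
u_B = 1.8917

1.8917


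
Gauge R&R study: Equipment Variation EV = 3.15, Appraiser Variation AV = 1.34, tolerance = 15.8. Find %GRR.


GRR = sqrt(EV^2 + AV^2) = sqrt(3.15^2 + 1.34^2) = 3.423171
%GRR = GRR / tol * 100 = 3.423171 / 15.8 * 100
%GRR = 21.6656

21.6656


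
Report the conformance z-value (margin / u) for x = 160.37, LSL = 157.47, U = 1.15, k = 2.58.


u = U / k = 1.15 / 2.58 = 0.44573643
margin = |LSL - x| = |157.47 - 160.37| = 2.9
z = margin / u = 2.9 / 0.44573643
z = 6.5061

6.5061


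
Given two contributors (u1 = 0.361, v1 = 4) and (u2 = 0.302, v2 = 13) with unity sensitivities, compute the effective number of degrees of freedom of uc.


uc = sqrt(u1^2 + u2^2) = sqrt(0.361^2 + 0.302^2) = 0.47066442
v_eff = uc^4 / (u1^4/v1 + u2^4/v2)
= 0.47066442^4 / (0.361^4/4 + 0.302^4/13)
= 0.049073324 / 0.00488575
v_eff = 10.0442

10.0442


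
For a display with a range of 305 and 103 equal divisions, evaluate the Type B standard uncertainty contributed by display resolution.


resolution = range / divisions
resolution = 305 / 103 = 2.961165
u_res = resolution / (2*sqrt(3))
u_res = 2.961165 / 3.4641016
u_res = 0.8548

0.8548


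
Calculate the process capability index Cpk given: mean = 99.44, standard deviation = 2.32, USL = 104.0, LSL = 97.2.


Cpu = (USL - mean) / (3*sigma) = (104.0 - 99.44) / (3*2.32) = 0.6552
Cpl = (mean - LSL) / (3*sigma) = (99.44 - 97.2) / (3*2.32) = 0.3218
Cpk = min(Cpu, Cpl) = 0.3218

0.3218


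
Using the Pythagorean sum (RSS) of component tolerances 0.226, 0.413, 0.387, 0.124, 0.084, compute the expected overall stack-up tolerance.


RSS = sqrt(0.226^2 + 0.413^2 + 0.387^2 + 0.124^2 + 0.084^2)
= sqrt(0.393846)
= 0.6276

0.6276


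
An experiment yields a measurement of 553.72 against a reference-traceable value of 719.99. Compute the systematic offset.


Systematic error = measured - true
= 553.72 - 719.99
= -166.2700

-166.2700


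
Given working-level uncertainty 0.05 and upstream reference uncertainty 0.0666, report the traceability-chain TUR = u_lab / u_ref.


TUR = u_lab / u_ref
= 0.05 / 0.0666
= 0.7508

0.7508


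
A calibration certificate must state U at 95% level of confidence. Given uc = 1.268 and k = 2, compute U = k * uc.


U = k * uc
U = 2 * 1.268
U = 2.5360

2.5360


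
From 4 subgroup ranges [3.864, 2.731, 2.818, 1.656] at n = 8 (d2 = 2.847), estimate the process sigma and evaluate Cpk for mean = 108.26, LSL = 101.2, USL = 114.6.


R_bar = (3.864 + 2.731 + 2.818 + 1.656) / 4 = 2.76725
sigma = R_bar / d2 = 2.76725 / 2.847 = 0.97198806
Cp = (USL - LSL)/(6*sigma) = (114.6 - 101.2)/(6*0.97198806) = 2.2977
Cpu = (114.6 - 108.26)/(3*0.97198806) = 2.1742
Cpl = (108.26 - 101.2)/(3*0.97198806) = 2.4212
Cpk = min(Cpu, Cpl) = 2.1742

2.1742


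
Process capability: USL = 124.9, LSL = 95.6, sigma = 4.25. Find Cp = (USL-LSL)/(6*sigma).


Cp = (USL - LSL) / (6 * sigma)
= (124.9 - 95.6) / (6 * 4.25)
= 29.3000 / 25.5000
= 1.1490

1.1490


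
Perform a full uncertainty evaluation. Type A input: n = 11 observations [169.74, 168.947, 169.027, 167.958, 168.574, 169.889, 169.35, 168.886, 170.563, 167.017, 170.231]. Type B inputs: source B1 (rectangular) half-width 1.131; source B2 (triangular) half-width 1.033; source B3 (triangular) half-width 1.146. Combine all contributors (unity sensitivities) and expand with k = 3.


mean = (169.74 + 168.947 + 169.027 + 167.958 + 168.574 + 169.889 + 169.35 + 168.886 + 170.563 + 167.017 + 170.231) / 11 = 169.1074545
s = sqrt(sum((x - mean)^2)/(n-1)) = 1.0250757
u_A = s / sqrt(n) = 1.0250757 / sqrt(11) = 0.30907195
u_B1 = 1.131 / sqrt(3) = 0.65298315
u_B2 = 1.033 / sqrt(6) = 0.42172048
u_B3 = 1.146 / sqrt(6) = 0.46785254
uc = sqrt(0.30907195^2 + 0.65298315^2 + 0.42172048^2 + 0.46785254^2) = 0.95846055
U = k * uc = 3 * 0.95846055
U = 2.8754

2.8754


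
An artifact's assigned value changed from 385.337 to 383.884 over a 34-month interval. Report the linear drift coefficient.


rate = (v2 - v1) / months
= (383.884 - 385.337) / 34
= -1.4530 / 34
= -0.0427

-0.0427


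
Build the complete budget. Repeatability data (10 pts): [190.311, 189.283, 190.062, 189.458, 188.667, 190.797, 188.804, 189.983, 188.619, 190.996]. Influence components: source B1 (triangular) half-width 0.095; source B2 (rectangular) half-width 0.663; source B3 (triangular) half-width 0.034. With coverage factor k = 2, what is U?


mean = (190.311 + 189.283 + 190.062 + 189.458 + 188.667 + 190.797 + 188.804 + 189.983 + 188.619 + 190.996) / 10 = 189.698
s = sqrt(sum((x - mean)^2)/(n-1)) = 0.86527825
u_A = s / sqrt(n) = 0.86527825 / sqrt(10) = 0.27362501
u_B1 = 0.095 / sqrt(6) = 0.038783588
u_B2 = 0.663 / sqrt(3) = 0.38278323
u_B3 = 0.034 / sqrt(6) = 0.013880442
uc = sqrt(0.27362501^2 + 0.038783588^2 + 0.38278323^2 + 0.013880442^2) = 0.47232455
U = k * uc = 2 * 0.47232455
U = 0.9446

0.9446


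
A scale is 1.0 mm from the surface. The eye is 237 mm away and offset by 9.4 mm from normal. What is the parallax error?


error = h * offset / d
= 1.0 * 9.4 / 237
= 0.0397

0.0397


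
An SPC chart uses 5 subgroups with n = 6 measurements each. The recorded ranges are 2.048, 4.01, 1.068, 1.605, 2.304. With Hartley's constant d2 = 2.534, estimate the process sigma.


R_bar = (2.048 + 4.01 + 1.068 + 1.605 + 2.304) / 5
R_bar = 11.035 / 5 = 2.207
sigma_hat = R_bar / d2 = 2.207 / 2.534 = 0.8710

0.8710


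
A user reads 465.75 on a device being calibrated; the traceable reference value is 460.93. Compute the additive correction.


Correction = standard - reading
= 460.93 - 465.75
= -4.8200

-4.8200


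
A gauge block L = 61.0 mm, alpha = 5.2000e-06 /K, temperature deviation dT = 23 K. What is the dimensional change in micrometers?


dL = L * alpha * dT
= 61.0 * 5.2000e-06 * 23
= 0.0072956 mm
dL_um = 0.0072956 * 1000 = 7.2956 um

7.2956


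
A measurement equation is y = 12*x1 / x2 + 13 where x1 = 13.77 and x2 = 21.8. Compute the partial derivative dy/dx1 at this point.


y = 12*x1 / x2 + 13
dy/dx1 = 12/x2
Evaluate at x2 = 21.8: c1 = 12 / 21.8
c1 = 0.5505

0.5505


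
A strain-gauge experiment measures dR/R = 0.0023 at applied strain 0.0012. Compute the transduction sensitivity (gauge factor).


GF = (dR/R) / epsilon
= 0.0023 / 0.0012
= 1.9167

1.9167


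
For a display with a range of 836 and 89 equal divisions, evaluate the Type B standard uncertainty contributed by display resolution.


resolution = range / divisions
resolution = 836 / 89 = 9.3932584
u_res = resolution / (2*sqrt(3))
u_res = 9.3932584 / 3.4641016
u_res = 2.7116

2.7116


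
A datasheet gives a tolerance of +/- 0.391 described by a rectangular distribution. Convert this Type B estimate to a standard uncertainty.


u_B = half_width / sqrt(3)
u_B = 0.391 / 1.7320508
u_B = 0.2257

0.2257


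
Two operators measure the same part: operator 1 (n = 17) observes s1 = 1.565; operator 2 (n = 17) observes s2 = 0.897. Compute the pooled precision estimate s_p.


s_p = sqrt(((n1-1)*s1^2 + (n2-1)*s2^2) / (n1+n2-2))
numerator = (17-1)*1.565^2 + (17-1)*0.897^2 = 39.1876 + 12.873744 = 52.061344
denominator = 17 + 17 - 2 = 32
s_p^2 = 52.061344 / 32 = 1.626917
s_p = sqrt(1.626917) = 1.2755

1.2755


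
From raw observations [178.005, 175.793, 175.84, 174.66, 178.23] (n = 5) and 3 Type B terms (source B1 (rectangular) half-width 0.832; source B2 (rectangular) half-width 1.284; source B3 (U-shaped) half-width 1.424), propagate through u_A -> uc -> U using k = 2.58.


mean = (178.005 + 175.793 + 175.84 + 174.66 + 178.23) / 5 = 176.5056
s = sqrt(sum((x - mean)^2)/(n-1)) = 1.5474832
u_A = s / sqrt(n) = 1.5474832 / sqrt(5) = 0.69205553
u_B1 = 0.832 / sqrt(3) = 0.48035542
u_B2 = 1.284 / sqrt(3) = 0.74131775
u_B3 = 1.424 / sqrt(2) = 1.0069201
uc = sqrt(0.69205553^2 + 0.48035542^2 + 0.74131775^2 + 1.0069201^2) = 1.5076877
U = k * uc = 2.58 * 1.5076877
U = 3.8898

3.8898


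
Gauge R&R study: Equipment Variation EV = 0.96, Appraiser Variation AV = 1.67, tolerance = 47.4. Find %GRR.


GRR = sqrt(EV^2 + AV^2) = sqrt(0.96^2 + 1.67^2) = 1.9262658
%GRR = GRR / tol * 100 = 1.9262658 / 47.4 * 100
%GRR = 4.0639

4.0639


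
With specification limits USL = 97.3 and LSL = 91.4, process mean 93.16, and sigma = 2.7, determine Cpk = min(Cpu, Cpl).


Cpu = (USL - mean) / (3*sigma) = (97.3 - 93.16) / (3*2.7) = 0.5111
Cpl = (mean - LSL) / (3*sigma) = (93.16 - 91.4) / (3*2.7) = 0.2173
Cpk = min(Cpu, Cpl) = 0.2173

0.2173


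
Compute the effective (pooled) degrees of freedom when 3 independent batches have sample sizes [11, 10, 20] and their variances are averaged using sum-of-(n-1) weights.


nu = sum_i (n_i - 1)
nu = ((11 - 1) + (10 - 1) + (20 - 1))
nu = 10 + 9 + 19
nu = 38

38


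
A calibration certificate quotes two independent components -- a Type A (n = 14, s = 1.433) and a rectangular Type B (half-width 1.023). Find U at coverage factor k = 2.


u_A = s / sqrt(n) = 1.433 / sqrt(14) = 0.38298536
u_B = half_width / sqrt(3) = 1.023 / sqrt(3) = 0.59062933
uc = sqrt(u_A^2 + u_B^2) = sqrt(0.38298536^2 + 0.59062933^2) = 0.70393238
U = k * uc = 2 * 0.70393238
U = 1.4079

1.4079


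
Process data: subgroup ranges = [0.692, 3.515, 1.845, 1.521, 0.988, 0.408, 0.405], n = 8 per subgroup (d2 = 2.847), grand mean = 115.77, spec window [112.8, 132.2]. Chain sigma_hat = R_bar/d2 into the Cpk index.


R_bar = (0.692 + 3.515 + 1.845 + 1.521 + 0.988 + 0.408 + 0.405) / 7 = 1.3391429
sigma = R_bar / d2 = 1.3391429 / 2.847 = 0.47036983
Cp = (USL - LSL)/(6*sigma) = (132.2 - 112.8)/(6*0.47036983) = 6.8740
Cpu = (132.2 - 115.77)/(3*0.47036983) = 11.6433
Cpl = (115.77 - 112.8)/(3*0.47036983) = 2.1047
Cpk = min(Cpu, Cpl) = 2.1047

2.1047


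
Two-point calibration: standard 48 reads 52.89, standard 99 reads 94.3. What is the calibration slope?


slope = (y2 - y1) / (x2 - x1)
= (94.3 - 52.89) / (99 - 48)
= 41.4100 / 51
= 0.8120

0.8120


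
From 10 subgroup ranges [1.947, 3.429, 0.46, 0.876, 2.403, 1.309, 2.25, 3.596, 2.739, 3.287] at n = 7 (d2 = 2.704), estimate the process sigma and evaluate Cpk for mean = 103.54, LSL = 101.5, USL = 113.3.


R_bar = (1.947 + 3.429 + 0.46 + 0.876 + 2.403 + 1.309 + 2.25 + 3.596 + 2.739 + 3.287) / 10 = 2.2296
sigma = R_bar / d2 = 2.2296 / 2.704 = 0.82455621
Cp = (USL - LSL)/(6*sigma) = (113.3 - 101.5)/(6*0.82455621) = 2.3851
Cpu = (113.3 - 103.54)/(3*0.82455621) = 3.9456
Cpl = (103.54 - 101.5)/(3*0.82455621) = 0.8247
Cpk = min(Cpu, Cpl) = 0.8247

0.8247


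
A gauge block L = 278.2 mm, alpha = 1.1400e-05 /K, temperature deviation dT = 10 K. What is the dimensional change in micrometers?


dL = L * alpha * dT
= 278.2 * 1.1400e-05 * 10
= 0.0317148 mm
dL_um = 0.0317148 * 1000 = 31.7148 um

31.7148


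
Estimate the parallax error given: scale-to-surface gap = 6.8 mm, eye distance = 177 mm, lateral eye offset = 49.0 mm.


error = h * offset / d
= 6.8 * 49.0 / 177
= 1.8825

1.8825


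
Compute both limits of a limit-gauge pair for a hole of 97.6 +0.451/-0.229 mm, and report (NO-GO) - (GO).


GO = nominal - lower_tol (smallest hole = maximum material condition)
GO = 97.6 - 0.229 = 97.371
NO-GO = nominal + upper_tol (largest hole = least material condition)
NO-GO = 97.6 + 0.451 = 98.051
spread = NO-GO - GO = 98.051 - 97.371 = 0.6800

0.6800


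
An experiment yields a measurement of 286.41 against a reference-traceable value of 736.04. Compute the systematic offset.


Systematic error = measured - true
= 286.41 - 736.04
= -449.6300

-449.6300


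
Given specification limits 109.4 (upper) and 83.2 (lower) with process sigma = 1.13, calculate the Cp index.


Cp = (USL - LSL) / (6 * sigma)
= (109.4 - 83.2) / (6 * 1.13)
= 26.2000 / 6.7800
= 3.8643

3.8643


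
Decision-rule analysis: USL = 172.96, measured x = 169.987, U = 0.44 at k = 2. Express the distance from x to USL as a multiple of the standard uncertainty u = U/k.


u = U / k = 0.44 / 2 = 0.22
margin = |USL - x| = |172.96 - 169.987| = 2.973
z = margin / u = 2.973 / 0.22
z = 13.5136

13.5136


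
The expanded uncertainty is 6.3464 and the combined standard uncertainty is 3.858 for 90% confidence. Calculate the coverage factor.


k = U / uc
k = 6.3464 / 3.858
k = 1.645

1.645


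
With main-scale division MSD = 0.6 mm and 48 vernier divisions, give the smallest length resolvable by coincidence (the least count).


LC = MSD / n_div
= 0.6 / 48
= 0.0125

0.0125


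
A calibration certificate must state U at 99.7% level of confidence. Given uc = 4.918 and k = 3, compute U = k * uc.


U = k * uc
U = 3 * 4.918
U = 14.7540

14.7540


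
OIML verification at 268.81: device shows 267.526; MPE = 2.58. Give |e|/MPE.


e = indication - reference = 267.526 - 268.81 = -1.2840
|e| = 1.2840
ratio = |e| / MPE = 1.2840 / 2.58
ratio = 0.4977

0.4977


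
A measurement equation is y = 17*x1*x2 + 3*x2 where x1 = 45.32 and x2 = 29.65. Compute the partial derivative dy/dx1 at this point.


y = 17*x1*x2 + 3*x2
dy/dx1 = 17*x2
Evaluate at x2 = 29.65: c1 = 17 * 29.65
c1 = 504.0500

504.0500


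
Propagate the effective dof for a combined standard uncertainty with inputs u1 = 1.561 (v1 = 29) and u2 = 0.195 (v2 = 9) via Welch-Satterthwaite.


uc = sqrt(u1^2 + u2^2) = sqrt(1.561^2 + 0.195^2) = 1.5731325
v_eff = uc^4 / (u1^4/v1 + u2^4/v2)
= 1.5731325^4 / (1.561^4/29 + 0.195^4/9)
= 6.1243671 / 0.2049058
v_eff = 29.8887

29.8887


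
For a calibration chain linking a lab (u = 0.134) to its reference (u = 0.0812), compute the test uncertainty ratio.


TUR = u_lab / u_ref
= 0.134 / 0.0812
= 1.6502

1.6502


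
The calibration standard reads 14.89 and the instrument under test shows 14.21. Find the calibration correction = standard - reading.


Correction = standard - reading
= 14.89 - 14.21
= 0.6800

0.6800


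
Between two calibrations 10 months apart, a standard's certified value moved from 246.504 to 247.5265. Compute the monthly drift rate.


rate = (v2 - v1) / months
= (247.5265 - 246.504) / 10
= 1.0225 / 10
= 0.1023

0.1023


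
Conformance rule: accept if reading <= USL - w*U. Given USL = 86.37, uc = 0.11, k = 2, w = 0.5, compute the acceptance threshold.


U = k * uc = 2 * 0.11 = 0.22
guard band g = w * U = 0.5 * 0.22 = 0.11
AL = USL - g = 86.37 - 0.11
AL = 86.2600

86.2600
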